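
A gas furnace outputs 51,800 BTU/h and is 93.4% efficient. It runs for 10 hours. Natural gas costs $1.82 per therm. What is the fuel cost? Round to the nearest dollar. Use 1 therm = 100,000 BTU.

Heat delivered = 51,800 BTU/h × 10 h = 518,000 BTU
Gas input = 518,000 / 0.934 = 554,604 BTU
= 554,604 / 100,000 = 5.546 therm
Cost = 5.546 × $1.82/therm = $10.09 ≈ $10

$10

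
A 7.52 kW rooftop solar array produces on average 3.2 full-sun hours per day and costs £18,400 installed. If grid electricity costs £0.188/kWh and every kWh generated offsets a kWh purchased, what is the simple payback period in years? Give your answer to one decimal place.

11.1 years

Daily generation = 7.52 kW × 3.2 h = 24.06 kWh
Annual generation = 24.06 × 365 = 8783.4 kWh
Annual savings = 8783.4 × £0.188 = £1,651.27
Payback = £18,400 / £1,651.27 = 11.1 years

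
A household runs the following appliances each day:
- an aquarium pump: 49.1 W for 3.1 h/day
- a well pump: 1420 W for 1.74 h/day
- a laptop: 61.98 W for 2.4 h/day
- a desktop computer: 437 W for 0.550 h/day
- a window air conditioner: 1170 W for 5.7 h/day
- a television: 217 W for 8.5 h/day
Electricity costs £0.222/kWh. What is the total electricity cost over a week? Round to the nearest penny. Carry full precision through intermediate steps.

aquarium pump: 49.1 W × 3.1 h × 7 d = 1,065 Wh = 1.065 kWh
well pump: 1420 W × 1.74 h × 7 d = 17,296 Wh = 17.3 kWh
laptop: 61.98 W × 2.4 h × 7 d = 1,041 Wh = 1.041 kWh
desktop computer: 437 W × 0.550 h × 7 d = 1,682 Wh = 1.682 kWh
window air conditioner: 1170 W × 5.7 h × 7 d = 46,683 Wh = 46.68 kWh
television: 217 W × 8.5 h × 7 d = 12,912 Wh = 12.91 kWh
Total energy = 1.065 + 17.3 + 1.041 + 1.682 + 46.68 + 12.91 = 80.68 kWh
Cost = 80.68 kWh × £0.222 = £17.91

£17.91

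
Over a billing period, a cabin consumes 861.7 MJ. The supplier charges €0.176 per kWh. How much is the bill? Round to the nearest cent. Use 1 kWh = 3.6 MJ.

€42.13

861.7 MJ × (0.27778 kWh/MJ) = 239.4 kWh
Cost = 239.4 kWh × €0.176/kWh = €42.13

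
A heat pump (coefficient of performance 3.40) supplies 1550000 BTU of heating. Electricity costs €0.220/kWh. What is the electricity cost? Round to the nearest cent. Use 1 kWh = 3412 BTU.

Heat delivered = 1,550,000 BTU / 3412 = 454.3 kWh
Electrical input = 454.3 kWh / 3.40 = 133.6 kWh
Cost = 133.6 × €0.220/kWh = €29.39

€29.39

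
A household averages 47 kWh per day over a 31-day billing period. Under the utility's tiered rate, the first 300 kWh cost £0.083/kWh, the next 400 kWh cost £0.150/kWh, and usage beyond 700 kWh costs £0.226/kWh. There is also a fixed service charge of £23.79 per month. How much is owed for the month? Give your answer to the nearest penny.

Usage = 47 kWh/day × 31 days = 1457 kWh
First 300 kWh × £0.083 = £24.90
Next 400 kWh × £0.150 = £60.00
Remaining 757 kWh × £0.226 = £171.08
Energy charge = £255.98; + service £23.79 = £279.77

£279.77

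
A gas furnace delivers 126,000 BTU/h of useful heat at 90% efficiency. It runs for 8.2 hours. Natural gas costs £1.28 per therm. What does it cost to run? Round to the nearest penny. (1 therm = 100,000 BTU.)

Heat delivered = 126,000 BTU/h × 8.2 h = 1,033,200 BTU
Gas input = 1,033,200 / 0.90 = 1,148,000 BTU
= 1,148,000 / 100,000 = 11.48 therm
Cost = 11.48 × £1.28/therm = £14.69

£14.69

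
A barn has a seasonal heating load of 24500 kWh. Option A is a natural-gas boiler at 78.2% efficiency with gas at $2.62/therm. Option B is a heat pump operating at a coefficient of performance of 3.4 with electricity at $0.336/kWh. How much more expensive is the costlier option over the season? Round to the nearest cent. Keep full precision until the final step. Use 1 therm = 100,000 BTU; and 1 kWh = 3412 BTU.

Heat load = 24500 kWh × 3412 = 83,594,000 BTU
Gas: input = 83,594,000 / 0.782 = 106,897,698 BTU = 1,069 therm → 1,069 × $2.62 = $2,800.72
Heat pump: 83,594,000 BTU / 3412 = 24,500 kWh heat; / 3.4 = 7,206 kWh in → × $0.336 = $2,421.18
Difference = |$2,800.72 − $2,421.18| = $379.54

$379.54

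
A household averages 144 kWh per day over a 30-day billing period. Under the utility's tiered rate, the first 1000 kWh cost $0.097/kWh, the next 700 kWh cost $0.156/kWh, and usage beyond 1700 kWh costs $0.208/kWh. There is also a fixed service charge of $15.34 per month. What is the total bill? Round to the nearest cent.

$766.50

Usage = 144 kWh/day × 30 days = 4320 kWh
First 1000 kWh × $0.097 = $97.00
Next 700 kWh × $0.156 = $109.20
Remaining 2620 kWh × $0.208 = $544.96
Energy charge = $751.16; + service $15.34 = $766.50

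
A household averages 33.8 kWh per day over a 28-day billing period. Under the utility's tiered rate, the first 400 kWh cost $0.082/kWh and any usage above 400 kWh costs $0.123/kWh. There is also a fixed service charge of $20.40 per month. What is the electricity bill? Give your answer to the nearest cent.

Usage = 33.8 kWh/day × 28 days = 946.4 kWh
First 400 kWh × $0.082 = $32.80
Remaining 546.4 kWh × $0.123 = $67.21
Energy charge = $100.01; + service $20.40 = $120.41

$120.41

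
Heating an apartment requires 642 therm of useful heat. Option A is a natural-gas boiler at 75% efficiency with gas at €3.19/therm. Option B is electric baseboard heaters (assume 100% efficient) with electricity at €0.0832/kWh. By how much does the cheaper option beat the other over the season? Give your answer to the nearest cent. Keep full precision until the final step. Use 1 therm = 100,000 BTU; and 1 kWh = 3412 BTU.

Heat load = 642 therm × 100,000 = 64,200,000 BTU
Gas: input = 64,200,000 / 0.75 = 85,600,000 BTU = 856 therm → 856 × €3.19 = €2,730.64
Electric: 64,200,000 BTU / 3412 = 18,820 kWh → × €0.0832 = €1,565.49
Difference = |€2,730.64 − €1,565.49| = €1,165.15

€1165.15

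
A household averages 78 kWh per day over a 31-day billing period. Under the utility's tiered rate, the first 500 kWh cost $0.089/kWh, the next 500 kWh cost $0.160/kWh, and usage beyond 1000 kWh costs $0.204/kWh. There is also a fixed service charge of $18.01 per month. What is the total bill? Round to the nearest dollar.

Usage = 78 kWh/day × 31 days = 2418 kWh
First 500 kWh × $0.089 = $44.50
Next 500 kWh × $0.160 = $80.00
Remaining 1418 kWh × $0.204 = $289.27
Energy charge = $413.77; + service $18.01 = $431.78 ≈ $432

$432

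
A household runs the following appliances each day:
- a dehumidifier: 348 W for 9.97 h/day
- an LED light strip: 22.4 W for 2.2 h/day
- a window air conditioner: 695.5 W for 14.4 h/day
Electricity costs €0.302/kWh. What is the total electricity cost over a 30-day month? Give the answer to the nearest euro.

€123

dehumidifier: 348 W × 9.97 h × 30 d = 104,087 Wh = 104.1 kWh
LED light strip: 22.4 W × 2.2 h × 30 d = 1,478 Wh = 1.478 kWh
window air conditioner: 695.5 W × 14.4 h × 30 d = 300,456 Wh = 300.5 kWh
Total energy = 104.1 + 1.478 + 300.5 = 406 kWh
Cost = 406 kWh × €0.302 = €122.62 ≈ €123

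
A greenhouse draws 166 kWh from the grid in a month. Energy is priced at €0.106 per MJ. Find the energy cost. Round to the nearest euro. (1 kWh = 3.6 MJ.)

166 kWh × (3.6 MJ/kWh) = 597.6 MJ
Cost = 597.6 MJ × €0.106/MJ = €63.35 ≈ €63

€63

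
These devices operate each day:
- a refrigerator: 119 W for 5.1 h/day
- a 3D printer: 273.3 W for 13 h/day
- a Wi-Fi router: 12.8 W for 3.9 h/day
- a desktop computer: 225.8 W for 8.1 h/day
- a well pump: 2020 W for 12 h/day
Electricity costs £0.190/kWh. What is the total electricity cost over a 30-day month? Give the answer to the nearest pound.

refrigerator: 119 W × 5.1 h × 30 d = 18,207 Wh = 18.21 kWh
3D printer: 273.3 W × 13 h × 30 d = 106,587 Wh = 106.6 kWh
Wi-Fi router: 12.8 W × 3.9 h × 30 d = 1,498 Wh = 1.498 kWh
desktop computer: 225.8 W × 8.1 h × 30 d = 54,869 Wh = 54.87 kWh
well pump: 2020 W × 12 h × 30 d = 727,200 Wh = 727.2 kWh
Total energy = 18.21 + 106.6 + 1.498 + 54.87 + 727.2 = 908.4 kWh
Cost = 908.4 kWh × £0.190 = £172.59 ≈ £173

£173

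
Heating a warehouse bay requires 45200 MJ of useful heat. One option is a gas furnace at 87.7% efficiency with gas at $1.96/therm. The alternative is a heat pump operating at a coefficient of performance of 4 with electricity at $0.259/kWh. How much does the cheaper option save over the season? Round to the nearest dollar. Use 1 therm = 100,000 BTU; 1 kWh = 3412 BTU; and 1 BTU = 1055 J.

Heat load = 45200 MJ = 45,200,000,000 J / 1055 = 42,843,602 BTU
Gas: input = 42,843,602 / 0.877 = 48,852,454 BTU = 488.5 therm → 488.5 × $1.96 = $957.51
Heat pump: 42,843,602 BTU / 3412 = 12,560 kWh heat; / 4 = 3,139 kWh in → × $0.259 = $813.05
Difference = |$957.51 − $813.05| = $144.46 ≈ $144

$144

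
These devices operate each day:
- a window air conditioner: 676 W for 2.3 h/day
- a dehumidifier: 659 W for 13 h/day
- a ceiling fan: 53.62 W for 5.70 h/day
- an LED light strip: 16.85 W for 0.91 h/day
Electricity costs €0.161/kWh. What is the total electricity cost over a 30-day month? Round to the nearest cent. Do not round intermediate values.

window air conditioner: 676 W × 2.3 h × 30 d = 46,644 Wh = 46.64 kWh
dehumidifier: 659 W × 13 h × 30 d = 257,010 Wh = 257 kWh
ceiling fan: 53.62 W × 5.70 h × 30 d = 9,169 Wh = 9.169 kWh
LED light strip: 16.85 W × 0.91 h × 30 d = 460 Wh = 0.46 kWh
Total energy = 46.64 + 257 + 9.169 + 0.46 = 313.3 kWh
Cost = 313.3 kWh × €0.161 = €50.44

€50.44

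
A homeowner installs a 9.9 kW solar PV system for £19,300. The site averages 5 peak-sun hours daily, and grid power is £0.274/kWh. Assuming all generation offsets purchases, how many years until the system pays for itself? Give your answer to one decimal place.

Daily generation = 9.9 kW × 5 h = 49.5 kWh
Annual generation = 49.5 × 365 = 18068 kWh
Annual savings = 18068 × £0.274 = £4,950.50
Payback = £19,300 / £4,950.50 = 3.9 years

3.9 years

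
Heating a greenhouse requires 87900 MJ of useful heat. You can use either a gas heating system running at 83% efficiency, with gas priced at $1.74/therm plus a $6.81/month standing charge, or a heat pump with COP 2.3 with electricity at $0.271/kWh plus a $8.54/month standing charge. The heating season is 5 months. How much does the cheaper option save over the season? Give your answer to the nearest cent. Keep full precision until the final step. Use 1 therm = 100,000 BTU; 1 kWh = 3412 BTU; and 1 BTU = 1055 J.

Heat load = 87900 MJ = 87,900,000,000 J / 1055 = 83,317,536 BTU
Gas: input = 83,317,536 / 0.83 = 100,382,573 BTU = 1,004 therm → 1,004 × $1.74 = $1,746.66; + 5 × $6.81 standing = $1,780.71
Heat pump: 83,317,536 BTU / 3412 = 24,420 kWh heat; / 2.3 = 10,620 kWh in → × $0.271 = $2,877.19; + 5 × $8.54 standing = $2,919.89
Difference = |$1,780.71 − $2,919.89| = $1,139.19

$1139.19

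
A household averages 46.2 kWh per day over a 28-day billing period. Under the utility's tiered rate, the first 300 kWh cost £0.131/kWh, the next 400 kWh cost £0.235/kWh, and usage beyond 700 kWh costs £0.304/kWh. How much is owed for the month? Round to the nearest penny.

£313.75

Usage = 46.2 kWh/day × 28 days = 1293.6 kWh
First 300 kWh × £0.131 = £39.30
Next 400 kWh × £0.235 = £94.00
Remaining 593.6 kWh × £0.304 = £180.45
Total = £313.75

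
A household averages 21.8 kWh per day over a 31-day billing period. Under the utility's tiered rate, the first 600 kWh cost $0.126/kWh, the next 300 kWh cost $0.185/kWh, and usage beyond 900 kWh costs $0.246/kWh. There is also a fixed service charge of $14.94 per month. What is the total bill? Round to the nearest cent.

Usage = 21.8 kWh/day × 31 days = 675.8 kWh
First 600 kWh × $0.126 = $75.60
Next 75.8 kWh × $0.185 = $14.02
Remaining tier: 0 kWh (not reached)
Energy charge = $89.62; + service $14.94 = $104.56

$104.56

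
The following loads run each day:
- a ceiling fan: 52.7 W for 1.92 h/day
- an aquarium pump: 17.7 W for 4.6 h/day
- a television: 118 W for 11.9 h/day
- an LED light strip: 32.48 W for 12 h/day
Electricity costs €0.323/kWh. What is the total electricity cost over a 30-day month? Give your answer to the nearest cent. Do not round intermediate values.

€19.15

ceiling fan: 52.7 W × 1.92 h × 30 d = 3,036 Wh = 3.036 kWh
aquarium pump: 17.7 W × 4.6 h × 30 d = 2,443 Wh = 2.443 kWh
television: 118 W × 11.9 h × 30 d = 42,126 Wh = 42.13 kWh
LED light strip: 32.48 W × 12 h × 30 d = 11,693 Wh = 11.69 kWh
Total energy = 3.036 + 2.443 + 42.13 + 11.69 = 59.3 kWh
Cost = 59.3 kWh × €0.323 = €19.15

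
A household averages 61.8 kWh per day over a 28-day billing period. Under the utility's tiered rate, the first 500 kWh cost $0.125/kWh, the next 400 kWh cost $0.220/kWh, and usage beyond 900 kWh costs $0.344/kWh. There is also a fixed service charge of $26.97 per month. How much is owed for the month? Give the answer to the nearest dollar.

Usage = 61.8 kWh/day × 28 days = 1730.4 kWh
First 500 kWh × $0.125 = $62.50
Next 400 kWh × $0.220 = $88.00
Remaining 830.4 kWh × $0.344 = $285.66
Energy charge = $436.16; + service $26.97 = $463.13 ≈ $463

$463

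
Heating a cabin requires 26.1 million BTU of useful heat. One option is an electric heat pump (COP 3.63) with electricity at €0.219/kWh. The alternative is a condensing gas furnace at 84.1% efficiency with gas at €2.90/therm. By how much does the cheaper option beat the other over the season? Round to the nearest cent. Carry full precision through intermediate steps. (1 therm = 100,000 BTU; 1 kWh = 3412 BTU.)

Heat load = 26.1 × 10⁶ BTU = 26,100,000 BTU
Gas: input = 26,100,000 / 0.841 = 31,034,483 BTU = 310.3 therm → 310.3 × €2.90 = €900.00
Heat pump: 26,100,000 BTU / 3412 = 7,649 kWh heat; / 3.63 = 2,107 kWh in → × €0.219 = €461.50
Difference = |€900.00 − €461.50| = €438.50

€438.50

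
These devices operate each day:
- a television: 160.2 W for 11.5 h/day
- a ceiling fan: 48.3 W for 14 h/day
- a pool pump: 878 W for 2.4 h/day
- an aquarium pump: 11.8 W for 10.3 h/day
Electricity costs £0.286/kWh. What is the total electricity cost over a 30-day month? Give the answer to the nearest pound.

television: 160.2 W × 11.5 h × 30 d = 55,269 Wh = 55.27 kWh
ceiling fan: 48.3 W × 14 h × 30 d = 20,286 Wh = 20.29 kWh
pool pump: 878 W × 2.4 h × 30 d = 63,216 Wh = 63.22 kWh
aquarium pump: 11.8 W × 10.3 h × 30 d = 3,646 Wh = 3.646 kWh
Total energy = 55.27 + 20.29 + 63.22 + 3.646 = 142.4 kWh
Cost = 142.4 kWh × £0.286 = £40.73 ≈ £41

£41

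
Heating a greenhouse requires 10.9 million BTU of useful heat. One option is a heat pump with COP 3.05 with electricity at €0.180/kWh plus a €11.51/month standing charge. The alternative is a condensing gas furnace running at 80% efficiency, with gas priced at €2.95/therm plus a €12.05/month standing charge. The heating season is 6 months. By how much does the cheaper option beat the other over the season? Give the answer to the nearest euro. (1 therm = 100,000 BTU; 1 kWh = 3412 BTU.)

€217

Heat load = 10.9 × 10⁶ BTU = 10,900,000 BTU
Gas: input = 10,900,000 / 0.80 = 13,625,000 BTU = 136.2 therm → 136.2 × €2.95 = €401.94; + 6 × €12.05 standing = €474.24
Heat pump: 10,900,000 BTU / 3412 = 3,195 kWh heat; / 3.05 = 1,047 kWh in → × €0.180 = €188.53; + 6 × €11.51 standing = €257.59
Difference = |€474.24 − €257.59| = €216.64 ≈ €217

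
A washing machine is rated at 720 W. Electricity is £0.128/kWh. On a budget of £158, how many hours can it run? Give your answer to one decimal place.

Energy budget = £158 / £0.128 per kWh = 1,234 kWh = 1,234,375 Wh
Runtime = 1,234,375 Wh / 720 W = 1,714 h

1714.4 h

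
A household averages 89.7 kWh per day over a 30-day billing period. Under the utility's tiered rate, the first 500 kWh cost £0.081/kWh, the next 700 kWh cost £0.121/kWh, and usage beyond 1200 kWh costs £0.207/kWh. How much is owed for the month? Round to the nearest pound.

£434

Usage = 89.7 kWh/day × 30 days = 2691 kWh
First 500 kWh × £0.081 = £40.50
Next 700 kWh × £0.121 = £84.70
Remaining 1491 kWh × £0.207 = £308.64
Total = £433.84 ≈ £434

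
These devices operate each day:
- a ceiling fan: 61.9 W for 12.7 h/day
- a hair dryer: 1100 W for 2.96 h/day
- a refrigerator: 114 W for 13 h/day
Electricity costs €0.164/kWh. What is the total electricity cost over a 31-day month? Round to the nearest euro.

€28

ceiling fan: 61.9 W × 12.7 h × 31 d = 24,370 Wh = 24.37 kWh
hair dryer: 1100 W × 2.96 h × 31 d = 100,936 Wh = 100.9 kWh
refrigerator: 114 W × 13 h × 31 d = 45,942 Wh = 45.94 kWh
Total energy = 24.37 + 100.9 + 45.94 = 171.2 kWh
Cost = 171.2 kWh × €0.164 = €28.08 ≈ €28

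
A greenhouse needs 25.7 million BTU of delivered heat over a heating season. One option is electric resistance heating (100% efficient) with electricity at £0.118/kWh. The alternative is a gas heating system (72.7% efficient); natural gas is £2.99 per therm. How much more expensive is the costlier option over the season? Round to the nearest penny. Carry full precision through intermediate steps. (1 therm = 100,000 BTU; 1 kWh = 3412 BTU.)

£168.18

Heat load = 25.7 × 10⁶ BTU = 25,700,000 BTU
Gas: input = 25,700,000 / 0.727 = 35,350,757 BTU = 353.5 therm → 353.5 × £2.99 = £1,056.99
Electric: 25,700,000 BTU / 3412 = 7,532 kWh → × £0.118 = £888.80
Difference = |£1,056.99 − £888.80| = £168.18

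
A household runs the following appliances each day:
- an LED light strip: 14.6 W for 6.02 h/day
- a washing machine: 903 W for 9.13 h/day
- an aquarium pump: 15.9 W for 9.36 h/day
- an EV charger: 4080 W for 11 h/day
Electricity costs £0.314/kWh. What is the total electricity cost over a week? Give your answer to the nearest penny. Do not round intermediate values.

LED light strip: 14.6 W × 6.02 h × 7 d = 615 Wh = 0.6152 kWh
washing machine: 903 W × 9.13 h × 7 d = 57,711 Wh = 57.71 kWh
aquarium pump: 15.9 W × 9.36 h × 7 d = 1,042 Wh = 1.042 kWh
EV charger: 4080 W × 11 h × 7 d = 314,160 Wh = 314.2 kWh
Total energy = 0.6152 + 57.71 + 1.042 + 314.2 = 373.5 kWh
Cost = 373.5 kWh × £0.314 = £117.29

£117.29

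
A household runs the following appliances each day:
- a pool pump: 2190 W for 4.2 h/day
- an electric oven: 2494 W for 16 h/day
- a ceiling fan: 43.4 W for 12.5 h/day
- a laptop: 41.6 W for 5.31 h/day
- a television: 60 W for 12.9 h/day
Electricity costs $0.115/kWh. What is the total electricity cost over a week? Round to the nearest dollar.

$41

pool pump: 2190 W × 4.2 h × 7 d = 64,386 Wh = 64.39 kWh
electric oven: 2494 W × 16 h × 7 d = 279,328 Wh = 279.3 kWh
ceiling fan: 43.4 W × 12.5 h × 7 d = 3,798 Wh = 3.797 kWh
laptop: 41.6 W × 5.31 h × 7 d = 1,546 Wh = 1.546 kWh
television: 60 W × 12.9 h × 7 d = 5,418 Wh = 5.418 kWh
Total energy = 64.39 + 279.3 + 3.797 + 1.546 + 5.418 = 354.5 kWh
Cost = 354.5 kWh × $0.115 = $40.76 ≈ $41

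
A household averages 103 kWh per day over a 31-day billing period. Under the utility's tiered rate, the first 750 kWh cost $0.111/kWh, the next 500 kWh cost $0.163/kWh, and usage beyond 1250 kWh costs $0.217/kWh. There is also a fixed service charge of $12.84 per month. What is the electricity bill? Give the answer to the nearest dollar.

$599

Usage = 103 kWh/day × 31 days = 3193 kWh
First 750 kWh × $0.111 = $83.25
Next 500 kWh × $0.163 = $81.50
Remaining 1943 kWh × $0.217 = $421.63
Energy charge = $586.38; + service $12.84 = $599.22 ≈ $599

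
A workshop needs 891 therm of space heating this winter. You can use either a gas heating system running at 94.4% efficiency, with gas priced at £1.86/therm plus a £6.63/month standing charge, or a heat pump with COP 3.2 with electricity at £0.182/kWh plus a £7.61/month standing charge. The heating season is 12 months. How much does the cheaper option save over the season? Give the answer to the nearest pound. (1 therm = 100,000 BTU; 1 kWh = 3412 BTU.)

Heat load = 891 therm × 100,000 = 89,100,000 BTU
Gas: input = 89,100,000 / 0.944 = 94,385,593 BTU = 943.9 therm → 943.9 × £1.86 = £1,755.57; + 12 × £6.63 standing = £1,835.13
Heat pump: 89,100,000 BTU / 3412 = 26,110 kWh heat; / 3.2 = 8,161 kWh in → × £0.182 = £1,485.22; + 12 × £7.61 standing = £1,576.54
Difference = |£1,835.13 − £1,576.54| = £258.59 ≈ £259

£259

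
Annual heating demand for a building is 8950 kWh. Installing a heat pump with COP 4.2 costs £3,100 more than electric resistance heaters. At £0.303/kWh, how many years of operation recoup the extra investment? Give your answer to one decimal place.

Resistance: 8950 kWh × £0.303 = £2,711.85/yr
Heat pump: 8950 / 4.2 = 2131 kWh in → × £0.303 = £645.68/yr
Annual savings = £2,066.17
Payback = £3,100 / £2,066.17 = 1.5 years

1.5 years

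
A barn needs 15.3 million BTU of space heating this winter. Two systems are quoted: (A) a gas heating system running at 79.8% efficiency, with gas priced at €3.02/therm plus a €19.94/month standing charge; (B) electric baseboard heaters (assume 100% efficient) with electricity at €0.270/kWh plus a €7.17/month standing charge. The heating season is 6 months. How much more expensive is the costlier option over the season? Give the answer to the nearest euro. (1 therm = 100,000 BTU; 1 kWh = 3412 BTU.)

€555

Heat load = 15.3 × 10⁶ BTU = 15,300,000 BTU
Gas: input = 15,300,000 / 0.798 = 19,172,932 BTU = 191.7 therm → 191.7 × €3.02 = €579.02; + 6 × €19.94 standing = €698.66
Electric: 15,300,000 BTU / 3412 = 4,484 kWh → × €0.270 = €1,210.73; + 6 × €7.17 standing = €1,253.75
Difference = |€698.66 − €1,253.75| = €555.08 ≈ €555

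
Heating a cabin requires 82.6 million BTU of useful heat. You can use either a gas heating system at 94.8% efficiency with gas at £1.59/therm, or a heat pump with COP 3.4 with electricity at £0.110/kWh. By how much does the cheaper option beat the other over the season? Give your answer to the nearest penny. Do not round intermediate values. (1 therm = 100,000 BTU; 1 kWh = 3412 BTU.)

£602.16

Heat load = 82.6 × 10⁶ BTU = 82,600,000 BTU
Gas: input = 82,600,000 / 0.948 = 87,130,802 BTU = 871.3 therm → 871.3 × £1.59 = £1,385.38
Heat pump: 82,600,000 BTU / 3412 = 24,210 kWh heat; / 3.4 = 7,120 kWh in → × £0.110 = £783.22
Difference = |£1,385.38 − £783.22| = £602.16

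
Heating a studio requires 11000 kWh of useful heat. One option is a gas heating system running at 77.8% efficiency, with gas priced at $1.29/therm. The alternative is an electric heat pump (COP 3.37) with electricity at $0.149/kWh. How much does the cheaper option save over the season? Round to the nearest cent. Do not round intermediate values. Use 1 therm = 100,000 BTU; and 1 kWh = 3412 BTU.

Heat load = 11000 kWh × 3412 = 37,532,000 BTU
Gas: input = 37,532,000 / 0.778 = 48,241,645 BTU = 482.4 therm → 482.4 × $1.29 = $622.32
Heat pump: 37,532,000 BTU / 3412 = 11,000 kWh heat; / 3.37 = 3,264 kWh in → × $0.149 = $486.35
Difference = |$622.32 − $486.35| = $135.97

$135.97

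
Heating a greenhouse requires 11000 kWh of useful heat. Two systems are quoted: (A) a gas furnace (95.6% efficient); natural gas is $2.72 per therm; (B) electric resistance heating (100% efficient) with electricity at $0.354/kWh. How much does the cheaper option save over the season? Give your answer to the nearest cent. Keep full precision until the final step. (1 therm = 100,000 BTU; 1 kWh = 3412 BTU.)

Heat load = 11000 kWh × 3412 = 37,532,000 BTU
Gas: input = 37,532,000 / 0.956 = 39,259,414 BTU = 392.6 therm → 392.6 × $2.72 = $1,067.86
Electric: 37,532,000 BTU / 3412 = 11,000 kWh → × $0.354 = $3,894.00
Difference = |$1,067.86 − $3,894.00| = $2,826.14

$2826.14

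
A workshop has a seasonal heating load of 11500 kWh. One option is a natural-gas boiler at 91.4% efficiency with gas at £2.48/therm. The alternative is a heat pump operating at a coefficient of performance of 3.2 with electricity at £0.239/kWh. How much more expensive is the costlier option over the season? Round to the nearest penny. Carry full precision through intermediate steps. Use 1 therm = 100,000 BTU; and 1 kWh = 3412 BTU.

£205.76

Heat load = 11500 kWh × 3412 = 39,238,000 BTU
Gas: input = 39,238,000 / 0.914 = 42,929,978 BTU = 429.3 therm → 429.3 × £2.48 = £1,064.66
Heat pump: 39,238,000 BTU / 3412 = 11,500 kWh heat; / 3.2 = 3,594 kWh in → × £0.239 = £858.91
Difference = |£1,064.66 − £858.91| = £205.76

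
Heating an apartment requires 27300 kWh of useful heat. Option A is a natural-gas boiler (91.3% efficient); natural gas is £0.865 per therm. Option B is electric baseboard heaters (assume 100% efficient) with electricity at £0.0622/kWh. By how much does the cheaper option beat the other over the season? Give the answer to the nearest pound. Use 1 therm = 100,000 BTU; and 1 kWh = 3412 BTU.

Heat load = 27300 kWh × 3412 = 93,147,600 BTU
Gas: input = 93,147,600 / 0.913 = 102,023,658 BTU = 1,020 therm → 1,020 × £0.865 = £882.50
Electric: 93,147,600 BTU / 3412 = 27,300 kWh → × £0.0622 = £1,698.06
Difference = |£882.50 − £1,698.06| = £815.56 ≈ £816

£816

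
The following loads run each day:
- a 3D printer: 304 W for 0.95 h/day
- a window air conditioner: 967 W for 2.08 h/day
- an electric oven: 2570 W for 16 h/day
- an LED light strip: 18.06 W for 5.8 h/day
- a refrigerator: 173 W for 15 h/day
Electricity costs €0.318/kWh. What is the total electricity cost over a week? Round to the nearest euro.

3D printer: 304 W × 0.95 h × 7 d = 2,022 Wh = 2.022 kWh
window air conditioner: 967 W × 2.08 h × 7 d = 14,080 Wh = 14.08 kWh
electric oven: 2570 W × 16 h × 7 d = 287,840 Wh = 287.8 kWh
LED light strip: 18.06 W × 5.8 h × 7 d = 733 Wh = 0.7332 kWh
refrigerator: 173 W × 15 h × 7 d = 18,165 Wh = 18.16 kWh
Total energy = 2.022 + 14.08 + 287.8 + 0.7332 + 18.16 = 322.8 kWh
Cost = 322.8 kWh × €0.318 = €102.66 ≈ €103

€103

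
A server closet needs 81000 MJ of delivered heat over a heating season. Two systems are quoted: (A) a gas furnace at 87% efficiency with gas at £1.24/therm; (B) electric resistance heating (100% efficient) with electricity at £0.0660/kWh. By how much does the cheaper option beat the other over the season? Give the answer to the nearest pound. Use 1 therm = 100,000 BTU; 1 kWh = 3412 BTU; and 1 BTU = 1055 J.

Heat load = 81000 MJ = 81,000,000,000 J / 1055 = 76,777,251 BTU
Gas: input = 76,777,251 / 0.87 = 88,249,714 BTU = 882.5 therm → 882.5 × £1.24 = £1,094.30
Electric: 76,777,251 BTU / 3412 = 22,500 kWh → × £0.0660 = £1,485.14
Difference = |£1,094.30 − £1,485.14| = £390.84 ≈ £391

£391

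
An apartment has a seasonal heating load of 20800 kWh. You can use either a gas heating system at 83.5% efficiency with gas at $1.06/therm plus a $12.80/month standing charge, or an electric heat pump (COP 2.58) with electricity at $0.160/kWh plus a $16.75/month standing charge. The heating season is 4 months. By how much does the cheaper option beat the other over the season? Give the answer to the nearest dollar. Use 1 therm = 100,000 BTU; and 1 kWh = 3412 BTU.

$405

Heat load = 20800 kWh × 3412 = 70,969,600 BTU
Gas: input = 70,969,600 / 0.835 = 84,993,533 BTU = 849.9 therm → 849.9 × $1.06 = $900.93; + 4 × $12.80 standing = $952.13
Heat pump: 70,969,600 BTU / 3412 = 20,800 kWh heat; / 2.58 = 8,062 kWh in → × $0.160 = $1,289.92; + 4 × $16.75 standing = $1,356.92
Difference = |$952.13 − $1,356.92| = $404.79 ≈ $405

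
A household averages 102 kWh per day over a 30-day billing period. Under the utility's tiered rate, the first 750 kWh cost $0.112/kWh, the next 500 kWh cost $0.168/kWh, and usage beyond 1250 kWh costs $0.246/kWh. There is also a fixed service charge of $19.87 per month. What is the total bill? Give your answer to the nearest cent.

$633.13

Usage = 102 kWh/day × 30 days = 3060 kWh
First 750 kWh × $0.112 = $84.00
Next 500 kWh × $0.168 = $84.00
Remaining 1810 kWh × $0.246 = $445.26
Energy charge = $613.26; + service $19.87 = $633.13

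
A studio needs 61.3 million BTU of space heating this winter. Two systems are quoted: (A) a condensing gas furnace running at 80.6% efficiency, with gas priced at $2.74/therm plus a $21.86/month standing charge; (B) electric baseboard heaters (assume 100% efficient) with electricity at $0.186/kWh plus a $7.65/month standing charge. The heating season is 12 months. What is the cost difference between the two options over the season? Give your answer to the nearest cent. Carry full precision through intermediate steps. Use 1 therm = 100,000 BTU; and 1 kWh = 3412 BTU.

$1087.26

Heat load = 61.3 × 10⁶ BTU = 61,300,000 BTU
Gas: input = 61,300,000 / 0.806 = 76,054,591 BTU = 760.5 therm → 760.5 × $2.74 = $2,083.90; + 12 × $21.86 standing = $2,346.22
Electric: 61,300,000 BTU / 3412 = 17,970 kWh → × $0.186 = $3,341.68; + 12 × $7.65 standing = $3,433.48
Difference = |$2,346.22 − $3,433.48| = $1,087.26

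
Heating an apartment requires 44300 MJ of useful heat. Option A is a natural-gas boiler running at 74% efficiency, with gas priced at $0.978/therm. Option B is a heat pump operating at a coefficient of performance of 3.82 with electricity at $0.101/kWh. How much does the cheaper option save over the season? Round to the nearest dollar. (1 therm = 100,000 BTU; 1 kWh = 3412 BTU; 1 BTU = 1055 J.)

Heat load = 44300 MJ = 44,300,000,000 J / 1055 = 41,990,521 BTU
Gas: input = 41,990,521 / 0.74 = 56,743,948 BTU = 567.4 therm → 567.4 × $0.978 = $554.96
Heat pump: 41,990,521 BTU / 3412 = 12,310 kWh heat; / 3.82 = 3,222 kWh in → × $0.101 = $325.39
Difference = |$554.96 − $325.39| = $229.57 ≈ $230

$230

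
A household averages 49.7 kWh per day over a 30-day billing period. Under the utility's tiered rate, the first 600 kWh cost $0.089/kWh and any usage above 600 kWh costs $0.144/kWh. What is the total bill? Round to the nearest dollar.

Usage = 49.7 kWh/day × 30 days = 1491 kWh
First 600 kWh × $0.089 = $53.40
Remaining 891 kWh × $0.144 = $128.30
Total = $181.70 ≈ $182

$182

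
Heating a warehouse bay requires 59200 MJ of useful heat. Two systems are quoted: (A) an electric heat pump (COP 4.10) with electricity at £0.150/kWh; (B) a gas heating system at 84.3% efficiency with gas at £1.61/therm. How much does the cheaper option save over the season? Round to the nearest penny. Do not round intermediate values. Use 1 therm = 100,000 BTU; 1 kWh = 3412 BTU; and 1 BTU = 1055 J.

£470.00

Heat load = 59200 MJ = 59,200,000,000 J / 1055 = 56,113,744 BTU
Gas: input = 56,113,744 / 0.843 = 66,564,346 BTU = 665.6 therm → 665.6 × £1.61 = £1,071.69
Heat pump: 56,113,744 BTU / 3412 = 16,450 kWh heat; / 4.10 = 4,011 kWh in → × £0.150 = £601.68
Difference = |£1,071.69 − £601.68| = £470.00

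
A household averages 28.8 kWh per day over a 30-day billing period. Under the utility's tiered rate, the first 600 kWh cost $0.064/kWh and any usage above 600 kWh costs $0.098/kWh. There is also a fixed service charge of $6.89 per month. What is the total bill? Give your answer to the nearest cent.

$71.16

Usage = 28.8 kWh/day × 30 days = 864 kWh
First 600 kWh × $0.064 = $38.40
Remaining 264 kWh × $0.098 = $25.87
Energy charge = $64.27; + service $6.89 = $71.16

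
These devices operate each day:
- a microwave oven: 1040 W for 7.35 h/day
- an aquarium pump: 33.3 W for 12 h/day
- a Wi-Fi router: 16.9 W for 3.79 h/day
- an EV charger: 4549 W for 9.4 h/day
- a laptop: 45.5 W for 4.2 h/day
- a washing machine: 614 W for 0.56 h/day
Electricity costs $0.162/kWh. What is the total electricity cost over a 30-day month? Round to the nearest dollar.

microwave oven: 1040 W × 7.35 h × 30 d = 229,320 Wh = 229.3 kWh
aquarium pump: 33.3 W × 12 h × 30 d = 11,988 Wh = 11.99 kWh
Wi-Fi router: 16.9 W × 3.79 h × 30 d = 1,922 Wh = 1.922 kWh
EV charger: 4549 W × 9.4 h × 30 d = 1,282,818 Wh = 1,283 kWh
laptop: 45.5 W × 4.2 h × 30 d = 5,733 Wh = 5.733 kWh
washing machine: 614 W × 0.56 h × 30 d = 10,315 Wh = 10.32 kWh
Total energy = 229.3 + 11.99 + 1.922 + 1,283 + 5.733 + 10.32 = 1,542 kWh
Cost = 1,542 kWh × $0.162 = $249.82 ≈ $250

$250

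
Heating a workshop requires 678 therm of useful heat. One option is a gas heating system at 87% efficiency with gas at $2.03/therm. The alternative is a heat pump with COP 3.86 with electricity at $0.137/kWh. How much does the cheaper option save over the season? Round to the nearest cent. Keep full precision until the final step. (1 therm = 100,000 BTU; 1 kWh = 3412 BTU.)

$876.73

Heat load = 678 therm × 100,000 = 67,800,000 BTU
Gas: input = 67,800,000 / 0.87 = 77,931,034 BTU = 779.3 therm → 779.3 × $2.03 = $1,582.00
Heat pump: 67,800,000 BTU / 3412 = 19,870 kWh heat; / 3.86 = 5,148 kWh in → × $0.137 = $705.27
Difference = |$1,582.00 − $705.27| = $876.73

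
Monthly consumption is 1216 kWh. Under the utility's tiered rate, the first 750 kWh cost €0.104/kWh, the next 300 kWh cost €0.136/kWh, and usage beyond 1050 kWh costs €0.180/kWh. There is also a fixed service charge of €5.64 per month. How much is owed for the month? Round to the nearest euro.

First 750 kWh × €0.104 = €78.00
Next 300 kWh × €0.136 = €40.80
Remaining 166 kWh × €0.180 = €29.88
Energy charge = €148.68; + service €5.64 = €154.32 ≈ €154

€154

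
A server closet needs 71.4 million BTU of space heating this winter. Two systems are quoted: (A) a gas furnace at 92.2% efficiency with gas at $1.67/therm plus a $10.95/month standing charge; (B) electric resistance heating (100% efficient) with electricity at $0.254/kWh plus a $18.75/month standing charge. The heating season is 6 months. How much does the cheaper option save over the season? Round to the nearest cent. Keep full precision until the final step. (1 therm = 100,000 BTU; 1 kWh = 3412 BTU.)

$4068.79

Heat load = 71.4 × 10⁶ BTU = 71,400,000 BTU
Gas: input = 71,400,000 / 0.922 = 77,440,347 BTU = 774.4 therm → 774.4 × $1.67 = $1,293.25; + 6 × $10.95 standing = $1,358.95
Electric: 71,400,000 BTU / 3412 = 20,930 kWh → × $0.254 = $5,315.24; + 6 × $18.75 standing = $5,427.74
Difference = |$1,358.95 − $5,427.74| = $4,068.79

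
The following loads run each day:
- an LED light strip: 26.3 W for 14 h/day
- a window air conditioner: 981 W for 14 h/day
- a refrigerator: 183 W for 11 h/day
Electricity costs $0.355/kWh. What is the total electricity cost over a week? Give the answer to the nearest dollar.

LED light strip: 26.3 W × 14 h × 7 d = 2,577 Wh = 2.577 kWh
window air conditioner: 981 W × 14 h × 7 d = 96,138 Wh = 96.14 kWh
refrigerator: 183 W × 11 h × 7 d = 14,091 Wh = 14.09 kWh
Total energy = 2.577 + 96.14 + 14.09 = 112.8 kWh
Cost = 112.8 kWh × $0.355 = $40.05 ≈ $40

$40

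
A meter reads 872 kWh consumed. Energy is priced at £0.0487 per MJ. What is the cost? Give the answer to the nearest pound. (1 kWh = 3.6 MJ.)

£153

872 kWh × (3.6 MJ/kWh) = 3,139 MJ
Cost = 3,139 MJ × £0.0487/MJ = £152.88 ≈ £153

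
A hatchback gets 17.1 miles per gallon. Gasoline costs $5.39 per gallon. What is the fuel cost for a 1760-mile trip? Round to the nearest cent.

$554.76

Fuel = 1760 mi / 17.1 mpg = 102.9 gal
Cost = 102.9 gal × $5.39/gal = $554.76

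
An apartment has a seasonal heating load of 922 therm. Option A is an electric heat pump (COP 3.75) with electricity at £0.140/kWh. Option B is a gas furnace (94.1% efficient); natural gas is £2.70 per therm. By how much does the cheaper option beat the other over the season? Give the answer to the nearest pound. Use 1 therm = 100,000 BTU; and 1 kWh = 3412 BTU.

Heat load = 922 therm × 100,000 = 92,200,000 BTU
Gas: input = 92,200,000 / 0.941 = 97,980,871 BTU = 979.8 therm → 979.8 × £2.70 = £2,645.48
Heat pump: 92,200,000 BTU / 3412 = 27,020 kWh heat; / 3.75 = 7,206 kWh in → × £0.140 = £1,008.83
Difference = |£2,645.48 − £1,008.83| = £1,636.65 ≈ £1637

£1637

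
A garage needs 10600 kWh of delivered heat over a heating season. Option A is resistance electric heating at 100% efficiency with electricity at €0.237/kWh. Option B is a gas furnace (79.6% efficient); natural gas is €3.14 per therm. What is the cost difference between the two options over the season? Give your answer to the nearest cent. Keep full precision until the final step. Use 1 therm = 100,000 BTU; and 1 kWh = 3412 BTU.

€1085.50

Heat load = 10600 kWh × 3412 = 36,167,200 BTU
Gas: input = 36,167,200 / 0.796 = 45,436,181 BTU = 454.4 therm → 454.4 × €3.14 = €1,426.70
Electric: 36,167,200 BTU / 3412 = 10,600 kWh → × €0.237 = €2,512.20
Difference = |€1,426.70 − €2,512.20| = €1,085.50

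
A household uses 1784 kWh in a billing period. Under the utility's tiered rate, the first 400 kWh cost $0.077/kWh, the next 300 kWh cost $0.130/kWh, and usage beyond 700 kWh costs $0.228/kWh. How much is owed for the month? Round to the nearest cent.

$316.95

First 400 kWh × $0.077 = $30.80
Next 300 kWh × $0.130 = $39.00
Remaining 1084 kWh × $0.228 = $247.15
Total = $316.95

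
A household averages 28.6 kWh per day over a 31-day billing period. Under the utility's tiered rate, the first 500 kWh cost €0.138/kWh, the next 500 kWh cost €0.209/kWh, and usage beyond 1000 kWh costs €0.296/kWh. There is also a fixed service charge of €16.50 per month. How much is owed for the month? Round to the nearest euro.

Usage = 28.6 kWh/day × 31 days = 886.6 kWh
First 500 kWh × €0.138 = €69.00
Next 386.6 kWh × €0.209 = €80.80
Remaining tier: 0 kWh (not reached)
Energy charge = €149.80; + service €16.50 = €166.30 ≈ €166

€166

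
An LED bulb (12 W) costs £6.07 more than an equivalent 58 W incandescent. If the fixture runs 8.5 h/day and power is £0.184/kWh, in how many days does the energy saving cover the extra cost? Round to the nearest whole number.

Power saved = 58 − 12 = 46 W
Daily energy saved = 46 W × 8.5 h = 391 Wh = 0.391 kWh
Daily savings = 0.391 × £0.184 = £0.0719
Payback = £6.07 / £0.0719 per day = 84.37 days

84 days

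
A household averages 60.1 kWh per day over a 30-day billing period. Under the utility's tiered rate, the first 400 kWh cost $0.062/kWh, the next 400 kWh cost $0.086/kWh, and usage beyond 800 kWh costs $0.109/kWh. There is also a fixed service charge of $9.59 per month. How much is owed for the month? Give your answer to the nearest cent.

$178.12

Usage = 60.1 kWh/day × 30 days = 1803 kWh
First 400 kWh × $0.062 = $24.80
Next 400 kWh × $0.086 = $34.40
Remaining 1003 kWh × $0.109 = $109.33
Energy charge = $168.53; + service $9.59 = $178.12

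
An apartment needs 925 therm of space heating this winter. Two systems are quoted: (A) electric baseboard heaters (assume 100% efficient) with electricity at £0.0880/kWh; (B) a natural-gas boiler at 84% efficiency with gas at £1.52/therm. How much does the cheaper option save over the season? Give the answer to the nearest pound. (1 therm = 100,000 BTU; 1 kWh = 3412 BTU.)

£712

Heat load = 925 therm × 100,000 = 92,500,000 BTU
Gas: input = 92,500,000 / 0.84 = 110,119,048 BTU = 1,101 therm → 1,101 × £1.52 = £1,673.81
Electric: 92,500,000 BTU / 3412 = 27,110 kWh → × £0.0880 = £2,385.70
Difference = |£1,673.81 − £2,385.70| = £711.89 ≈ £712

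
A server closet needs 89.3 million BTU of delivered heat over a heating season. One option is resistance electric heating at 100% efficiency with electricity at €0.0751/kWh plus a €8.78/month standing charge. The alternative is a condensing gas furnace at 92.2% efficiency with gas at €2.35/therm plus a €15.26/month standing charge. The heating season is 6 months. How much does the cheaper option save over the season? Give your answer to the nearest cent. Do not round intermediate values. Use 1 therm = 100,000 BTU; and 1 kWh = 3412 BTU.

€349.42

Heat load = 89.3 × 10⁶ BTU = 89,300,000 BTU
Gas: input = 89,300,000 / 0.922 = 96,854,664 BTU = 968.5 therm → 968.5 × €2.35 = €2,276.08; + 6 × €15.26 standing = €2,367.64
Electric: 89,300,000 BTU / 3412 = 26,170 kWh → × €0.0751 = €1,965.54; + 6 × €8.78 standing = €2,018.22
Difference = |€2,367.64 − €2,018.22| = €349.42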